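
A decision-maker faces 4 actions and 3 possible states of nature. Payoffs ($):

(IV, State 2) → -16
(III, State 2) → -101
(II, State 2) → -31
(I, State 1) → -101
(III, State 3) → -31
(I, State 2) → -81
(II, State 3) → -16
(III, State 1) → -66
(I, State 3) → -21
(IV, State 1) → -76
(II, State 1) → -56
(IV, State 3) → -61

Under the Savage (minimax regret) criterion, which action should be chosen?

Column bests: State 1=-56, State 2=-16, State 3=-16.
I regrets: 45, 65, 5 → max 65
II regrets: 0, 15, 0 → max 15
III regrets: 10, 85, 15 → max 85
IV regrets: 20, 0, 45 → max 45
Smallest max regret = 15 → II.

II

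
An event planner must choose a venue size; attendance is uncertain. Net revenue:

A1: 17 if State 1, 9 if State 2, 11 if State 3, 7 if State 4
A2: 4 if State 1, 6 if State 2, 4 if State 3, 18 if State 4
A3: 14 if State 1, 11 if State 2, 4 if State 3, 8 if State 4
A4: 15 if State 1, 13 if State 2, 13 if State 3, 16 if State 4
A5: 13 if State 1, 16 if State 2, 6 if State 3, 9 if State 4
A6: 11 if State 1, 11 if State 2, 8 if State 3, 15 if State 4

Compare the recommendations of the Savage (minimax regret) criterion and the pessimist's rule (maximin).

minimax regret → A4; maximin → A4 (agree)

Column bests: State 1=17, State 2=16, State 3=13, State 4=18.
A1 regrets: 0, 7, 2, 11 → max 11
A2 regrets: 13, 10, 9, 0 → max 13
A3 regrets: 3, 5, 9, 10 → max 10
A4 regrets: 2, 3, 0, 2 → max 3
A5 regrets: 4, 0, 7, 9 → max 9
A6 regrets: 6, 5, 5, 3 → max 6
Smallest max regret = 3 → A4.
Row minima: A1=7, A2=4, A3=4, A4=13, A5=6, A6=8
Best worst-case = 13 → A4.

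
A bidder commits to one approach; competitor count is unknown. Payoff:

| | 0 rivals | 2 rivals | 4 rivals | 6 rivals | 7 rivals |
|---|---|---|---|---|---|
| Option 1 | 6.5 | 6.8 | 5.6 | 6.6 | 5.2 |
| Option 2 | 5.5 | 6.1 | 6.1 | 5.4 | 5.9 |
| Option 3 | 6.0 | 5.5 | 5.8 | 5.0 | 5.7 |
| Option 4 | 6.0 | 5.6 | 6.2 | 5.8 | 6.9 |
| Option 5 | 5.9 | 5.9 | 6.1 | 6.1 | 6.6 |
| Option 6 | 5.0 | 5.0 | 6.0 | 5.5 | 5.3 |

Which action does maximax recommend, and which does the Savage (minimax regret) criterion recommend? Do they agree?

maximax → Option 4; minimax regret → Option 5 (disagree)

Row maxima: Option 1=6.8, Option 2=6.1, Option 3=6.0, Option 4=6.9, Option 5=6.6, Option 6=6.0
Best best-case = 6.9 → Option 4.
Column bests: 0 rivals=6.5, 2 rivals=6.8, 4 rivals=6.2, 6 rivals=6.6, 7 rivals=6.9.
Option 1 regrets: 0.0, 0.0, 0.6, 0.0, 1.7 → max 1.7
Option 2 regrets: 1.0, 0.7, 0.1, 1.2, 1.0 → max 1.2
Option 3 regrets: 0.5, 1.3, 0.4, 1.6, 1.2 → max 1.6
Option 4 regrets: 0.5, 1.2, 0.0, 0.8, 0.0 → max 1.2
Option 5 regrets: 0.6, 0.9, 0.1, 0.5, 0.3 → max 0.9
Option 6 regrets: 1.5, 1.8, 0.2, 1.1, 1.6 → max 1.8
Smallest max regret = 0.9 → Option 5.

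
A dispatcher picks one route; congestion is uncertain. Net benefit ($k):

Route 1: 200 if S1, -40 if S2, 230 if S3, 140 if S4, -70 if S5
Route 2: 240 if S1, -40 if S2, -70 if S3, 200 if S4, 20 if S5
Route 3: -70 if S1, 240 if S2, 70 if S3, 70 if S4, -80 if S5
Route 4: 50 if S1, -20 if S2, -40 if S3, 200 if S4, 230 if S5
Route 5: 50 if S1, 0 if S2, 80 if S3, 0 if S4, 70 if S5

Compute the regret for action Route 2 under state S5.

210

Best payoff under S5 is 230.
Regret = 230 − 20 = 210.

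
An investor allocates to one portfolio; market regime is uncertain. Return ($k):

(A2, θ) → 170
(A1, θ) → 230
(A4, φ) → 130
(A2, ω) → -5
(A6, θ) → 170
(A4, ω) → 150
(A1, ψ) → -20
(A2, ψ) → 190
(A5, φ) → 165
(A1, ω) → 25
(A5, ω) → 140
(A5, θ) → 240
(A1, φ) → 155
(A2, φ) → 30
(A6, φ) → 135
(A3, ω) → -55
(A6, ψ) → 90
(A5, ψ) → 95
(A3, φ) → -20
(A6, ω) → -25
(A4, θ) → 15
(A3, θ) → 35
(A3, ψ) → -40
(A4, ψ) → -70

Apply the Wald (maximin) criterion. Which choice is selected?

A5

Row minima: A1=-20, A2=-5, A3=-55, A4=-70, A5=95, A6=-25
Best worst-case = 95 → A5.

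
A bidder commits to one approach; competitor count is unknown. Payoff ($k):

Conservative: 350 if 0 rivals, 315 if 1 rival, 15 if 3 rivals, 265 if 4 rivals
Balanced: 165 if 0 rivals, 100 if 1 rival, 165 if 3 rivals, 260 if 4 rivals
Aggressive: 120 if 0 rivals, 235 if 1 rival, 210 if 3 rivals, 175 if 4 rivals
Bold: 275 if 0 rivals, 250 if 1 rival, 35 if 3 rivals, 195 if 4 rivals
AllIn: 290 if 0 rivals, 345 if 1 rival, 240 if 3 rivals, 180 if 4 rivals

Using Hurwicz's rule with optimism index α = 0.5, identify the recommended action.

Conservative: 0.5·350 + 0.5·15 = 182.5
Balanced: 0.5·260 + 0.5·100 = 180
Aggressive: 0.5·235 + 0.5·120 = 177.5
Bold: 0.5·275 + 0.5·35 = 155
AllIn: 0.5·345 + 0.5·180 = 262.5
Highest Hurwicz score = 262.5 → AllIn.

AllIn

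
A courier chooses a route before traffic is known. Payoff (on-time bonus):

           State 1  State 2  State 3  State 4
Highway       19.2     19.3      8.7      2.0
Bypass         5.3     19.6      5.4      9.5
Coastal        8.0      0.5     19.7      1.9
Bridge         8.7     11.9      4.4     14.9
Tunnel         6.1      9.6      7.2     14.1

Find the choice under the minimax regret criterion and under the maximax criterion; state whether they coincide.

Column bests: State 1=19.2, State 2=19.6, State 3=19.7, State 4=14.9.
Highway regrets: 0.0, 0.3, 11.0, 12.9 → max 12.9
Bypass regrets: 13.9, 0.0, 14.3, 5.4 → max 14.3
Coastal regrets: 11.2, 19.1, 0.0, 13.0 → max 19.1
Bridge regrets: 10.5, 7.7, 15.3, 0.0 → max 15.3
Tunnel regrets: 13.1, 10.0, 12.5, 0.8 → max 13.1
Smallest max regret = 12.9 → Highway.
Row maxima: Highway=19.3, Bypass=19.6, Coastal=19.7, Bridge=14.9, Tunnel=14.1
Best best-case = 19.7 → Coastal.

minimax regret → Highway; maximax → Coastal (disagree)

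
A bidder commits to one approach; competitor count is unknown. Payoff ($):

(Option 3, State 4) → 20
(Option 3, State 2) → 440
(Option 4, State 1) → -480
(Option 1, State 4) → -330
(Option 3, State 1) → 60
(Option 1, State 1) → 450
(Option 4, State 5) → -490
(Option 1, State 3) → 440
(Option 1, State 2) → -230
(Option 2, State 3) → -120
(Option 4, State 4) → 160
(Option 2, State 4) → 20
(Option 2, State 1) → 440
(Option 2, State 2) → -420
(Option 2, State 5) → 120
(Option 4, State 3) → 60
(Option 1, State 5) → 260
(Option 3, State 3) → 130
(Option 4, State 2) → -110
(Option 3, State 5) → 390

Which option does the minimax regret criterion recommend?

Option 3

Column bests: State 1=450, State 2=440, State 3=440, State 4=160, State 5=390.
Option 1 regrets: 0, 670, 0, 490, 130 → max 670
Option 2 regrets: 10, 860, 560, 140, 270 → max 860
Option 3 regrets: 390, 0, 310, 140, 0 → max 390
Option 4 regrets: 930, 550, 380, 0, 880 → max 930
Smallest max regret = 390 → Option 3.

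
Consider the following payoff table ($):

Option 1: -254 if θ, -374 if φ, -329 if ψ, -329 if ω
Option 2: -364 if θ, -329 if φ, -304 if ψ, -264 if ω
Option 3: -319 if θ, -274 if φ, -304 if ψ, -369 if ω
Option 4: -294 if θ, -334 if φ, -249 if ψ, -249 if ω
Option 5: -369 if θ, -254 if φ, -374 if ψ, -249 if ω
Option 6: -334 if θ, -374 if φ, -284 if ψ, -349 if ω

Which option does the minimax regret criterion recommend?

Option 4

Column bests: θ=-254, φ=-254, ψ=-249, ω=-249.
Option 1 regrets: 0, 120, 80, 80 → max 120
Option 2 regrets: 110, 75, 55, 15 → max 110
Option 3 regrets: 65, 20, 55, 120 → max 120
Option 4 regrets: 40, 80, 0, 0 → max 80
Option 5 regrets: 115, 0, 125, 0 → max 125
Option 6 regrets: 80, 120, 35, 100 → max 120
Smallest max regret = 80 → Option 4.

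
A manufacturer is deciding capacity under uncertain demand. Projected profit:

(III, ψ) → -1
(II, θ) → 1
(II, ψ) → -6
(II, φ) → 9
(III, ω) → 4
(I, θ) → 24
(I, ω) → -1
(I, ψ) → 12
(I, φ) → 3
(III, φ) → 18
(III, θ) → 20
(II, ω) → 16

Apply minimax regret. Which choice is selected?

III

Column bests: θ=24, φ=18, ψ=12, ω=16.
I regrets: 0, 15, 0, 17 → max 17
II regrets: 23, 9, 18, 0 → max 23
III regrets: 4, 0, 13, 12 → max 13
Smallest max regret = 13 → III.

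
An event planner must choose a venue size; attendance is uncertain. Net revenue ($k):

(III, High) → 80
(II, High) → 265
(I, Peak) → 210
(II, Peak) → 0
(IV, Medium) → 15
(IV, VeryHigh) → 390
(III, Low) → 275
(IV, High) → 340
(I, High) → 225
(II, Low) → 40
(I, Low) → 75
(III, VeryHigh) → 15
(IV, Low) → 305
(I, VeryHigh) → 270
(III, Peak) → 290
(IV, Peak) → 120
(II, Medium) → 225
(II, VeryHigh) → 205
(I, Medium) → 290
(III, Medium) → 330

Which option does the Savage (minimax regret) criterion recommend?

I

Column bests: Low=305, Medium=330, High=340, VeryHigh=390, Peak=290.
I regrets: 230, 40, 115, 120, 80 → max 230
II regrets: 265, 105, 75, 185, 290 → max 290
III regrets: 30, 0, 260, 375, 0 → max 375
IV regrets: 0, 315, 0, 0, 170 → max 315
Smallest max regret = 230 → I.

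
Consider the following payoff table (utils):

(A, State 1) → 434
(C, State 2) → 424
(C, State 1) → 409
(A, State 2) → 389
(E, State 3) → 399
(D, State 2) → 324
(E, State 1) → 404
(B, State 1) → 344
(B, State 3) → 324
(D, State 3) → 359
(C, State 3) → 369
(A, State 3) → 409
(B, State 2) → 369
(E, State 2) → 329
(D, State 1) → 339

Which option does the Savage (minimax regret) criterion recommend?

Column bests: State 1=434, State 2=424, State 3=409.
A regrets: 0, 35, 0 → max 35
B regrets: 90, 55, 85 → max 90
C regrets: 25, 0, 40 → max 40
D regrets: 95, 100, 50 → max 100
E regrets: 30, 95, 10 → max 95
Smallest max regret = 35 → A.

A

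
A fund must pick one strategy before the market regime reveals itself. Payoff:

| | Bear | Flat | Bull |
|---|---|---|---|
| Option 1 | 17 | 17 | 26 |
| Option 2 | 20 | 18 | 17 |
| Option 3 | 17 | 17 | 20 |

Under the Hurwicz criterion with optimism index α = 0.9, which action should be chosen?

Option 1: 0.9·26 + 0.1·17 = 25.1
Option 2: 0.9·20 + 0.1·17 = 19.7
Option 3: 0.9·20 + 0.1·17 = 19.7
Highest Hurwicz score = 25.1 → Option 1.

Option 1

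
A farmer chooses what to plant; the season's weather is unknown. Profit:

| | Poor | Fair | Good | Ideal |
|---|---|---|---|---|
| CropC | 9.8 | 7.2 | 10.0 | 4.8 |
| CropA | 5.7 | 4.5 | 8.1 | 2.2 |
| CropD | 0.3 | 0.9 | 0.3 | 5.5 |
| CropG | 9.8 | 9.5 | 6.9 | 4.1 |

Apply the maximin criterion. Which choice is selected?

CropC

Row minima: CropC=4.8, CropA=2.2, CropD=0.3, CropG=4.1
Best worst-case = 4.8 → CropC.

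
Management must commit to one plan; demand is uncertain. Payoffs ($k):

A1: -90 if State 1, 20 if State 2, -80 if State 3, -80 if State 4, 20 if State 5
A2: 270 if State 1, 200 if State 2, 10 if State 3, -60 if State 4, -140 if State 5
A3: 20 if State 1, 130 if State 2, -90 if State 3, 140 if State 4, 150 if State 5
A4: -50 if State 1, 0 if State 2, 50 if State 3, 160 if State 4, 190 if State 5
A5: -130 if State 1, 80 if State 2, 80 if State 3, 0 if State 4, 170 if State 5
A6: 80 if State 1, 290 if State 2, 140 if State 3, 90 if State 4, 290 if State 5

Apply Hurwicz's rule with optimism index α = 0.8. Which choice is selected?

A1: 0.8·20 + 0.2·(-90) = -2
A2: 0.8·270 + 0.2·(-140) = 188
A3: 0.8·150 + 0.2·(-90) = 102
A4: 0.8·190 + 0.2·(-50) = 142
A5: 0.8·170 + 0.2·(-130) = 110
A6: 0.8·290 + 0.2·80 = 248
Highest Hurwicz score = 248 → A6.

A6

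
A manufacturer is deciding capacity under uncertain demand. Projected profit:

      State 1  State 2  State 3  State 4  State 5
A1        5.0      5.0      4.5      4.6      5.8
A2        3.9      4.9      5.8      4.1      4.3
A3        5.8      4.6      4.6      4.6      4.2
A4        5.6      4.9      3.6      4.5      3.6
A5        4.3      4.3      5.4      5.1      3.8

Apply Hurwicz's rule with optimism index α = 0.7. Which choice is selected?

A1: 0.7·5.8 + 0.3·4.5 = 5.41
A2: 0.7·5.8 + 0.3·3.9 = 5.23
A3: 0.7·5.8 + 0.3·4.2 = 5.32
A4: 0.7·5.6 + 0.3·3.6 = 5
A5: 0.7·5.4 + 0.3·3.8 = 4.92
Highest Hurwicz score = 5.41 → A1.

A1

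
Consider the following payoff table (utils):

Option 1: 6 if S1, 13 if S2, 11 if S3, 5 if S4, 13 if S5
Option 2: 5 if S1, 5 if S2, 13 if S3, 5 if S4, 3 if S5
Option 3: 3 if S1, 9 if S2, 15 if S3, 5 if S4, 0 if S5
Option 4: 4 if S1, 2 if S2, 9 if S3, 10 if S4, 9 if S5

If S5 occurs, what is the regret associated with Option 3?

13

Best payoff under S5 is 13.
Regret = 13 − 0 = 13.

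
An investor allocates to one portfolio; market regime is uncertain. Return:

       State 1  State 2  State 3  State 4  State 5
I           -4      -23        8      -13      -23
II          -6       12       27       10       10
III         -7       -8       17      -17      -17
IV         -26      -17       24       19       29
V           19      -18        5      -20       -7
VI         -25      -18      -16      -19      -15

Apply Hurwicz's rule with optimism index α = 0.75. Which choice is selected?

I: 0.75·8 + 0.25·(-23) = 0.25
II: 0.75·27 + 0.25·(-6) = 18.75
III: 0.75·17 + 0.25·(-17) = 8.5
IV: 0.75·29 + 0.25·(-26) = 15.25
V: 0.75·19 + 0.25·(-20) = 9.25
VI: 0.75·(-15) + 0.25·(-25) = -17.5
Highest Hurwicz score = 18.75 → II.

II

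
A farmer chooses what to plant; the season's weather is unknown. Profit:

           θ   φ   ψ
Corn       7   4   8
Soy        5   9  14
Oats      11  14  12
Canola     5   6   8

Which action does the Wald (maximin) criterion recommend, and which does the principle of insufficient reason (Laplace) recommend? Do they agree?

maximin → Oats; laplace → Oats (agree)

Row minima: Corn=4, Soy=5, Oats=11, Canola=5
Best worst-case = 11 → Oats.
Row averages: Corn=19/3, Soy=28/3, Oats=37/3, Canola=19/3
Highest average = 37/3 → Oats.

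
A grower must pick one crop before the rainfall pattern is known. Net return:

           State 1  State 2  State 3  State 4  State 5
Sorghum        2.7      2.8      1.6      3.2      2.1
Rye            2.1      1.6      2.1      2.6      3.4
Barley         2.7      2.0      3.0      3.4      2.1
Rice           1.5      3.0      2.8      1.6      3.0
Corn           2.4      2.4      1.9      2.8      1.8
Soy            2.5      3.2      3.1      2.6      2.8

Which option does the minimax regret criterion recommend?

Soy

Column bests: State 1=2.7, State 2=3.2, State 3=3.1, State 4=3.4, State 5=3.4.
Sorghum regrets: 0.0, 0.4, 1.5, 0.2, 1.3 → max 1.5
Rye regrets: 0.6, 1.6, 1.0, 0.8, 0.0 → max 1.6
Barley regrets: 0.0, 1.2, 0.1, 0.0, 1.3 → max 1.3
Rice regrets: 1.2, 0.2, 0.3, 1.8, 0.4 → max 1.8
Corn regrets: 0.3, 0.8, 1.2, 0.6, 1.6 → max 1.6
Soy regrets: 0.2, 0.0, 0.0, 0.8, 0.6 → max 0.8
Smallest max regret = 0.8 → Soy.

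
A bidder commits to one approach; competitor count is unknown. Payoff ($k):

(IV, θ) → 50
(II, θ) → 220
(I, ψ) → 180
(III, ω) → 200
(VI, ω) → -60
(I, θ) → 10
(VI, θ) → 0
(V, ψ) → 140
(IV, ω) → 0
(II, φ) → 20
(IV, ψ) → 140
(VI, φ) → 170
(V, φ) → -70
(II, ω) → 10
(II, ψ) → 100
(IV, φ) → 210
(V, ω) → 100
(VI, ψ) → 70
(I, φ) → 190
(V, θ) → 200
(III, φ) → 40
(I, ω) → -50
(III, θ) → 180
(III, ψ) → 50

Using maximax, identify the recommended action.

II

Row maxima: I=190, II=220, III=200, IV=210, V=200, VI=170
Best best-case = 220 → II.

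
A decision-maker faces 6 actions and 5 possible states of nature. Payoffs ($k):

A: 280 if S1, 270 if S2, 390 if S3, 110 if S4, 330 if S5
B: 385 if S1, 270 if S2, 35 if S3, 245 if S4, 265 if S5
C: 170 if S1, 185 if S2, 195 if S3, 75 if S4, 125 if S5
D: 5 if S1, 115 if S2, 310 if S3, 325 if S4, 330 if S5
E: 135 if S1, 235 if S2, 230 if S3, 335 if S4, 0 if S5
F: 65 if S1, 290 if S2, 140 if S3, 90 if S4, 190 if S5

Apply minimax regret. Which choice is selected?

Column bests: S1=385, S2=290, S3=390, S4=335, S5=330.
A regrets: 105, 20, 0, 225, 0 → max 225
B regrets: 0, 20, 355, 90, 65 → max 355
C regrets: 215, 105, 195, 260, 205 → max 260
D regrets: 380, 175, 80, 10, 0 → max 380
E regrets: 250, 55, 160, 0, 330 → max 330
F regrets: 320, 0, 250, 245, 140 → max 320
Smallest max regret = 225 → A.

A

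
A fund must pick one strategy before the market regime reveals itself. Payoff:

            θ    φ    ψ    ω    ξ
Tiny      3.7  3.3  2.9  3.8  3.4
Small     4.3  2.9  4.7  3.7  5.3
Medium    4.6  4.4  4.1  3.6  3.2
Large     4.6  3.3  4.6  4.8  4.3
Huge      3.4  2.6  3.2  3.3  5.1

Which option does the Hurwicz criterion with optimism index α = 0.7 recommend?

Tiny: 0.7·3.8 + 0.3·2.9 = 3.53
Small: 0.7·5.3 + 0.3·2.9 = 4.58
Medium: 0.7·4.6 + 0.3·3.2 = 4.18
Large: 0.7·4.8 + 0.3·3.3 = 4.35
Huge: 0.7·5.1 + 0.3·2.6 = 4.35
Highest Hurwicz score = 4.58 → Small.

Small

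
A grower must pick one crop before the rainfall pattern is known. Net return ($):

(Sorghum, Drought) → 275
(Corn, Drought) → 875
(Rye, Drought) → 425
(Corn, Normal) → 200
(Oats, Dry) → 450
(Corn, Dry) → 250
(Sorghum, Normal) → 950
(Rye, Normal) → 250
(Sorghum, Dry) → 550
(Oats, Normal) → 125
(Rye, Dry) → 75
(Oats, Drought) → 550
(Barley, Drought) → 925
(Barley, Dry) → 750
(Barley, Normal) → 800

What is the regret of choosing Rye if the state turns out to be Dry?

Best payoff under Dry is 750.
Regret = 750 − 75 = 675.

675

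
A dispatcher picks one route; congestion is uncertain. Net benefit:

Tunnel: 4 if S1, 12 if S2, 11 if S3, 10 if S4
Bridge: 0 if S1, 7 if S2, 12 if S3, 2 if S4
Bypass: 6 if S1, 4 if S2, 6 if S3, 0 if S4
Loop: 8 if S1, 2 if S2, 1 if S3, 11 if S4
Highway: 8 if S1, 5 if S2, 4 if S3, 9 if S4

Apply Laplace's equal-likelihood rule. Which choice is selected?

Row averages: Tunnel=9.25, Bridge=5.25, Bypass=4, Loop=5.5, Highway=6.5
Highest average = 9.25 → Tunnel.

Tunnel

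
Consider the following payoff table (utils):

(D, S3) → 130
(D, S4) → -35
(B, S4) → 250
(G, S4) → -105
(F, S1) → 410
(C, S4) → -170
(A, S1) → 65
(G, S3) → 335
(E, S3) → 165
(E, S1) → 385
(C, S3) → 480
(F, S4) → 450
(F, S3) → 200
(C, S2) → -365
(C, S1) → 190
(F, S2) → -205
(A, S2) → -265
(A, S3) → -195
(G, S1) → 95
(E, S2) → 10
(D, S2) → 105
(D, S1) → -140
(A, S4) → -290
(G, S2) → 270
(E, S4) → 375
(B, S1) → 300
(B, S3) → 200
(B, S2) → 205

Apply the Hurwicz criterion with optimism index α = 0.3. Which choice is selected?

B

A: 0.3·65 + 0.7·(-290) = -183.5
B: 0.3·300 + 0.7·200 = 230
C: 0.3·480 + 0.7·(-365) = -111.5
D: 0.3·130 + 0.7·(-140) = -59
E: 0.3·385 + 0.7·10 = 122.5
F: 0.3·450 + 0.7·(-205) = -8.5
G: 0.3·335 + 0.7·(-105) = 27
Highest Hurwicz score = 230 → B.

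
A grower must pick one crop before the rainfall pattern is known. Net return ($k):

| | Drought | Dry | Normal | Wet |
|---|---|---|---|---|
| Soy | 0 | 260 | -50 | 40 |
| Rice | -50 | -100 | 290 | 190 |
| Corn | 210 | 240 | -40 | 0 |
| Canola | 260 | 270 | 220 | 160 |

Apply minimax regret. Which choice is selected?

Canola

Column bests: Drought=260, Dry=270, Normal=290, Wet=190.
Soy regrets: 260, 10, 340, 150 → max 340
Rice regrets: 310, 370, 0, 0 → max 370
Corn regrets: 50, 30, 330, 190 → max 330
Canola regrets: 0, 0, 70, 30 → max 70
Smallest max regret = 70 → Canola.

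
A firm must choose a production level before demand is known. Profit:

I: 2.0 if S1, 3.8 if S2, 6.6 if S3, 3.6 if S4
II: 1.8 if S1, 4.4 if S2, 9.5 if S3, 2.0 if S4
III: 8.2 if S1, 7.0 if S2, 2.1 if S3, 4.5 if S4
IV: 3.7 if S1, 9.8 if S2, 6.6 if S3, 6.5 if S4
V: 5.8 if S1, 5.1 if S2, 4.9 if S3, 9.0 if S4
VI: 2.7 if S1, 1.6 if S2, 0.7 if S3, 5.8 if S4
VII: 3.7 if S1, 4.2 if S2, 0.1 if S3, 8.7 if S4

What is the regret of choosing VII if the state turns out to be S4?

0.3

Best payoff under S4 is 9.0.
Regret = 9.0 − 8.7 = 0.3.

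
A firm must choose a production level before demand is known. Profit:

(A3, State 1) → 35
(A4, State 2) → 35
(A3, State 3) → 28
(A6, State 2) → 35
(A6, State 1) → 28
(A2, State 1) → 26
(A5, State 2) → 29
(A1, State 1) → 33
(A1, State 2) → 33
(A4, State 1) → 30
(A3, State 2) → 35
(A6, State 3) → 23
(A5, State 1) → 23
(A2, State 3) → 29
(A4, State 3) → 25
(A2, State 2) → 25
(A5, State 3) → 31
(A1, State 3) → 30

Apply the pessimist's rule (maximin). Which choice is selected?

A1

Row minima: A1=30, A2=25, A3=28, A4=25, A5=23, A6=23
Best worst-case = 30 → A1.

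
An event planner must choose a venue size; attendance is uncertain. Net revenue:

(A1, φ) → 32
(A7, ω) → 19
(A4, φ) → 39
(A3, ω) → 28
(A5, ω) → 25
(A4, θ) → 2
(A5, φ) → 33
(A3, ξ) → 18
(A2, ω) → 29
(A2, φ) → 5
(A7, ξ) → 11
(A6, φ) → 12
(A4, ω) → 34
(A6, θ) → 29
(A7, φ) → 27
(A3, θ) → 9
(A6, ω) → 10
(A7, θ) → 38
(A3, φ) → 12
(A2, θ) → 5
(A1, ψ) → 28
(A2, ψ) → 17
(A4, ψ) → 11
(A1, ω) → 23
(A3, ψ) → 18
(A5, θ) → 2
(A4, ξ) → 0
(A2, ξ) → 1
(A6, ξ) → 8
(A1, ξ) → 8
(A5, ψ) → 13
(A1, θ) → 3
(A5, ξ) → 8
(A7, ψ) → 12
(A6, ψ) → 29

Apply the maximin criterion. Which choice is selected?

Row minima: A1=3, A2=1, A3=9, A4=0, A5=2, A6=8, A7=11
Best worst-case = 11 → A7.

A7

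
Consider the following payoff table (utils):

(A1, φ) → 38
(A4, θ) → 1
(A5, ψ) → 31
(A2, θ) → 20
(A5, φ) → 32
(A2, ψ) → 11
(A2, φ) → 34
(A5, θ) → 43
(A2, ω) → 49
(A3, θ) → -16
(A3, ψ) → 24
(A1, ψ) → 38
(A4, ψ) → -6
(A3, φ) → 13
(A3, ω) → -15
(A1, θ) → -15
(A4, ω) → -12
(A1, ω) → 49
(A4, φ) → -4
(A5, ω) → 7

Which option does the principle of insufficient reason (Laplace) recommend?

A2

Row averages: A1=27.5, A2=28.5, A3=1.5, A4=-5.25, A5=28.25
Highest average = 28.5 → A2.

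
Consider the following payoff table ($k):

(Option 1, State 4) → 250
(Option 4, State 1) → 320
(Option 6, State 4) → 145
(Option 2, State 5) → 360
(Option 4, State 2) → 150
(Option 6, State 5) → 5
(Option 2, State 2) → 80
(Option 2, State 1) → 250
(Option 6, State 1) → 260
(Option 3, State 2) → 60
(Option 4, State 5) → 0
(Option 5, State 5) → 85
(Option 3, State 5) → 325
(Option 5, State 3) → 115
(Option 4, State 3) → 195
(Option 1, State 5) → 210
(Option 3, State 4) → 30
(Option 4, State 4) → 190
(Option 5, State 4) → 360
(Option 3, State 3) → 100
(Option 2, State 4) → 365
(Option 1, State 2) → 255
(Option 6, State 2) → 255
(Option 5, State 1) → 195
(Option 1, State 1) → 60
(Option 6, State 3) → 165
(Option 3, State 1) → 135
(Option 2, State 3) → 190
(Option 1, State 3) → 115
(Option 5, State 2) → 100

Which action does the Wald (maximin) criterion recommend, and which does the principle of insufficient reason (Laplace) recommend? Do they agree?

Row minima: Option 1=60, Option 2=80, Option 3=30, Option 4=0, Option 5=85, Option 6=5
Best worst-case = 85 → Option 5.
Row averages: Option 1=178, Option 2=249, Option 3=130, Option 4=171, Option 5=171, Option 6=166
Highest average = 249 → Option 2.

maximin → Option 5; laplace → Option 2 (disagree)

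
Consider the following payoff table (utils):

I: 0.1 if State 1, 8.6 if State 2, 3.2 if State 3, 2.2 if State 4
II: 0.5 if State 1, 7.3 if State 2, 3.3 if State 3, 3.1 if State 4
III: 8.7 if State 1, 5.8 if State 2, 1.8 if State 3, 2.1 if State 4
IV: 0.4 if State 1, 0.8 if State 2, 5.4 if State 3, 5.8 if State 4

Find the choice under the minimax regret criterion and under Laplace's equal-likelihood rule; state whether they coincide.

minimax regret → III; laplace → III (agree)

Column bests: State 1=8.7, State 2=8.6, State 3=5.4, State 4=5.8.
I regrets: 8.6, 0.0, 2.2, 3.6 → max 8.6
II regrets: 8.2, 1.3, 2.1, 2.7 → max 8.2
III regrets: 0.0, 2.8, 3.6, 3.7 → max 3.7
IV regrets: 8.3, 7.8, 0.0, 0.0 → max 8.3
Smallest max regret = 3.7 → III.
Row averages: I=3.525, II=3.55, III=4.6, IV=3.1
Highest average = 4.6 → III.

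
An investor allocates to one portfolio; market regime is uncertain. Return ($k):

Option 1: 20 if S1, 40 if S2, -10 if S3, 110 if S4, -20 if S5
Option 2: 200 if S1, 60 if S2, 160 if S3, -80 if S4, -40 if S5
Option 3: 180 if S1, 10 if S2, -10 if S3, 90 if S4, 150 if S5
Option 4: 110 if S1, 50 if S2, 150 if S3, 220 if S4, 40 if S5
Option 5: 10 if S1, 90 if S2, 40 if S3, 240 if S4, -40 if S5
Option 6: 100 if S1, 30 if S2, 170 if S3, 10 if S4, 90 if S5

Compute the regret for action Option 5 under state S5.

190

Best payoff under S5 is 150.
Regret = 150 − (-40) = 190.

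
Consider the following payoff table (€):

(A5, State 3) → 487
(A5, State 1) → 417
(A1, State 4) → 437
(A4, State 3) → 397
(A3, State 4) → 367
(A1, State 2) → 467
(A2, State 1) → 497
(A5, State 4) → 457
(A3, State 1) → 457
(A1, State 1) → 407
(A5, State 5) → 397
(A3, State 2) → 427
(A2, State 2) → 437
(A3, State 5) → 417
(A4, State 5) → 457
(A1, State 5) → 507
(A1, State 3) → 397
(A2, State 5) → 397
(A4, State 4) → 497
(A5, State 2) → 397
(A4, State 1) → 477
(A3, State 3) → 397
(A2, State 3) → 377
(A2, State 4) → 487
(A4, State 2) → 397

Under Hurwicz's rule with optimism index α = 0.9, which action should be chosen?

A1: 0.9·507 + 0.1·397 = 496
A2: 0.9·497 + 0.1·377 = 485
A3: 0.9·457 + 0.1·367 = 448
A4: 0.9·497 + 0.1·397 = 487
A5: 0.9·487 + 0.1·397 = 478
Highest Hurwicz score = 496 → A1.

A1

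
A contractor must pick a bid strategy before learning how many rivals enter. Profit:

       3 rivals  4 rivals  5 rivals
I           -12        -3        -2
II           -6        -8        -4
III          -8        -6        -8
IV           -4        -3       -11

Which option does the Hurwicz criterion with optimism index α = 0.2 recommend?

I: 0.2·(-2) + 0.8·(-12) = -10
II: 0.2·(-4) + 0.8·(-8) = -7.2
III: 0.2·(-6) + 0.8·(-8) = -7.6
IV: 0.2·(-3) + 0.8·(-11) = -9.4
Highest Hurwicz score = -7.2 → II.

II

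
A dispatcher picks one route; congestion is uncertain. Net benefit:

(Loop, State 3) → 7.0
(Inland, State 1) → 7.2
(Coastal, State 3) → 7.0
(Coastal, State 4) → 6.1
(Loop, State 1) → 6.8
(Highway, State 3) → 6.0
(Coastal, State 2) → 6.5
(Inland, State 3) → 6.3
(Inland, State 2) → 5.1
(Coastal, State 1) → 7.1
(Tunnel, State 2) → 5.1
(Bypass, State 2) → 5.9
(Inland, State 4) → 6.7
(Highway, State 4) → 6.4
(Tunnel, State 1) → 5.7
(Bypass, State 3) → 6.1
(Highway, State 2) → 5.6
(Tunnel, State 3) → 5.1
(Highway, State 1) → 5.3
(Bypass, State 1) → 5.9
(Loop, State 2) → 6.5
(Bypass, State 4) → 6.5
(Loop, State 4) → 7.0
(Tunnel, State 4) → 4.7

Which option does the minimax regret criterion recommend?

Column bests: State 1=7.2, State 2=6.5, State 3=7.0, State 4=7.0.
Highway regrets: 1.9, 0.9, 1.0, 0.6 → max 1.9
Tunnel regrets: 1.5, 1.4, 1.9, 2.3 → max 2.3
Loop regrets: 0.4, 0.0, 0.0, 0.0 → max 0.4
Coastal regrets: 0.1, 0.0, 0.0, 0.9 → max 0.9
Inland regrets: 0.0, 1.4, 0.7, 0.3 → max 1.4
Bypass regrets: 1.3, 0.6, 0.9, 0.5 → max 1.3
Smallest max regret = 0.4 → Loop.

Loop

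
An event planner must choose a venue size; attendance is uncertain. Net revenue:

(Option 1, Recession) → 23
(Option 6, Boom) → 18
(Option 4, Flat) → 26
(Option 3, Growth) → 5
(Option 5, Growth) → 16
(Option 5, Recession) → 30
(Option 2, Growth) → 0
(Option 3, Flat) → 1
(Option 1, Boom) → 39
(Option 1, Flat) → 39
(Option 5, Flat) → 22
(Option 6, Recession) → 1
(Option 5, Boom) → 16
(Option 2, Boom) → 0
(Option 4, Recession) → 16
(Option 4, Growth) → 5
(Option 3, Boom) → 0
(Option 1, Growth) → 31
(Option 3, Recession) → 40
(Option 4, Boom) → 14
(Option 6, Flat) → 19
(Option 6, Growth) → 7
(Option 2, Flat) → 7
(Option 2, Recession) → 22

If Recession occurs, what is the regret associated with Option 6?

Best payoff under Recession is 40.
Regret = 40 − 1 = 39.

39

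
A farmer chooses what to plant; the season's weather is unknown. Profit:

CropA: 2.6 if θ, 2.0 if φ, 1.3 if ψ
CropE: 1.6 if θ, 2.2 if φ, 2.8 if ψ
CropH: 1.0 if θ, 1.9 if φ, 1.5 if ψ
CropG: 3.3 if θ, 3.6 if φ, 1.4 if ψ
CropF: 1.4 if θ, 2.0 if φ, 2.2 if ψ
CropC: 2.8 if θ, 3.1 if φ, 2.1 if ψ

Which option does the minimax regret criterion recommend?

Column bests: θ=3.3, φ=3.6, ψ=2.8.
CropA regrets: 0.7, 1.6, 1.5 → max 1.6
CropE regrets: 1.7, 1.4, 0.0 → max 1.7
CropH regrets: 2.3, 1.7, 1.3 → max 2.3
CropG regrets: 0.0, 0.0, 1.4 → max 1.4
CropF regrets: 1.9, 1.6, 0.6 → max 1.9
CropC regrets: 0.5, 0.5, 0.7 → max 0.7
Smallest max regret = 0.7 → CropC.

CropC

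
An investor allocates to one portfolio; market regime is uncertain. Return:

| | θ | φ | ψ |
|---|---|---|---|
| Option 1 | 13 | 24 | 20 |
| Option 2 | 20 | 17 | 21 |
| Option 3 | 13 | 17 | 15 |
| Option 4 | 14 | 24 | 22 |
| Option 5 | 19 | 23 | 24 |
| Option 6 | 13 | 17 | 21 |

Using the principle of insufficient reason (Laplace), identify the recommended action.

Option 5

Row averages: Option 1=19, Option 2=58/3, Option 3=15, Option 4=20, Option 5=22, Option 6=17
Highest average = 22 → Option 5.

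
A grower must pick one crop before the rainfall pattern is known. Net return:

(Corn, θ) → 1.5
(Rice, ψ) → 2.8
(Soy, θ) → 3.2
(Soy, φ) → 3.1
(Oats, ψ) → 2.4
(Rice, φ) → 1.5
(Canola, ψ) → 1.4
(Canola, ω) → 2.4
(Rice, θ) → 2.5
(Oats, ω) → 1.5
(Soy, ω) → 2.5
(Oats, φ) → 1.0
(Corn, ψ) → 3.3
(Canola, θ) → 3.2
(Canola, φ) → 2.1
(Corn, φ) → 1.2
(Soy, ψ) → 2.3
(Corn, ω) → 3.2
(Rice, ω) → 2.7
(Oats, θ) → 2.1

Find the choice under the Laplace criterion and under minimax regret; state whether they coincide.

Row averages: Corn=2.3, Oats=1.75, Rice=2.375, Soy=2.775, Canola=2.275
Highest average = 2.775 → Soy.
Column bests: θ=3.2, φ=3.1, ψ=3.3, ω=3.2.
Corn regrets: 1.7, 1.9, 0.0, 0.0 → max 1.9
Oats regrets: 1.1, 2.1, 0.9, 1.7 → max 2.1
Rice regrets: 0.7, 1.6, 0.5, 0.5 → max 1.6
Soy regrets: 0.0, 0.0, 1.0, 0.7 → max 1.0
Canola regrets: 0.0, 1.0, 1.9, 0.8 → max 1.9
Smallest max regret = 1.0 → Soy.

laplace → Soy; minimax regret → Soy (agree)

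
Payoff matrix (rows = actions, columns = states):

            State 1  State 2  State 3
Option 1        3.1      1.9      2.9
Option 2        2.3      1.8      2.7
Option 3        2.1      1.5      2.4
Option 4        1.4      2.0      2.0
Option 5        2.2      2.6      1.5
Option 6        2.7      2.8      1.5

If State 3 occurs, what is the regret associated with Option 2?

Best payoff under State 3 is 2.9.
Regret = 2.9 − 2.7 = 0.2.

0.2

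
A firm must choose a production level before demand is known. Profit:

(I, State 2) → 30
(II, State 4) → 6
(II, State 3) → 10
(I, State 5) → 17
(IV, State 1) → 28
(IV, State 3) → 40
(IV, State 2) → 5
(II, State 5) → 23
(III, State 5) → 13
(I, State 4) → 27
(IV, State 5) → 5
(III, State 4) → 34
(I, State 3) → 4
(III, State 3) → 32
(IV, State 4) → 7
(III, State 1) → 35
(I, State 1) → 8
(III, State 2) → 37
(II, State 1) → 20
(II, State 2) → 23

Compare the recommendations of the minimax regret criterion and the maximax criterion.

Column bests: State 1=35, State 2=37, State 3=40, State 4=34, State 5=23.
I regrets: 27, 7, 36, 7, 6 → max 36
II regrets: 15, 14, 30, 28, 0 → max 30
III regrets: 0, 0, 8, 0, 10 → max 10
IV regrets: 7, 32, 0, 27, 18 → max 32
Smallest max regret = 10 → III.
Row maxima: I=30, II=23, III=37, IV=40
Best best-case = 40 → IV.

minimax regret → III; maximax → IV (disagree)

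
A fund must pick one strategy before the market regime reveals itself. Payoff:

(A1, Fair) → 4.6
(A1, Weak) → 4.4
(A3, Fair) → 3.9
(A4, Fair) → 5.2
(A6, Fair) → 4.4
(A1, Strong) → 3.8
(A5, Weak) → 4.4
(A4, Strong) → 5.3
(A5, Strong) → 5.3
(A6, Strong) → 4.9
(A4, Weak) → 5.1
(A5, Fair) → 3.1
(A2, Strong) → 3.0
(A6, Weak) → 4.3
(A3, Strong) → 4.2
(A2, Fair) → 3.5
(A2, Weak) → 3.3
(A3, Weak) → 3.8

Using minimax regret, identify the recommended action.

Column bests: Weak=5.1, Fair=5.2, Strong=5.3.
A1 regrets: 0.7, 0.6, 1.5 → max 1.5
A2 regrets: 1.8, 1.7, 2.3 → max 2.3
A3 regrets: 1.3, 1.3, 1.1 → max 1.3
A4 regrets: 0.0, 0.0, 0.0 → max 0.0
A5 regrets: 0.7, 2.1, 0.0 → max 2.1
A6 regrets: 0.8, 0.8, 0.4 → max 0.8
Smallest max regret = 0.0 → A4.

A4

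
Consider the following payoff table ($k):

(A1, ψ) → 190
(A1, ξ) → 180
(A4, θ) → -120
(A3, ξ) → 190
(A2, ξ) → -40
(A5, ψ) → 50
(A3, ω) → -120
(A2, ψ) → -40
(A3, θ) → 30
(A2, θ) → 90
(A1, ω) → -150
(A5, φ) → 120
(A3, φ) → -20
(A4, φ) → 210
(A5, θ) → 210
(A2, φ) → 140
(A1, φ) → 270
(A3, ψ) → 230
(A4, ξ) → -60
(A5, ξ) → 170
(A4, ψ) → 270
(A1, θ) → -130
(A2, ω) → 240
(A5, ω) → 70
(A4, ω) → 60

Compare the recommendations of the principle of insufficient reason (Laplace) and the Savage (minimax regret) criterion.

Row averages: A1=72, A2=78, A3=62, A4=72, A5=124
Highest average = 124 → A5.
Column bests: θ=210, φ=270, ψ=270, ω=240, ξ=190.
A1 regrets: 340, 0, 80, 390, 10 → max 390
A2 regrets: 120, 130, 310, 0, 230 → max 310
A3 regrets: 180, 290, 40, 360, 0 → max 360
A4 regrets: 330, 60, 0, 180, 250 → max 330
A5 regrets: 0, 150, 220, 170, 20 → max 220
Smallest max regret = 220 → A5.

laplace → A5; minimax regret → A5 (agree)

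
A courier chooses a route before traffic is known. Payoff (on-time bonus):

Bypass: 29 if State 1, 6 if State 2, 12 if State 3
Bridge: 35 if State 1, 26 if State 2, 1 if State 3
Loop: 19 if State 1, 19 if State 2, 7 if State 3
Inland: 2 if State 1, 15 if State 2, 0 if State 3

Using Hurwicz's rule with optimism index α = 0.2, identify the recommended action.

Bypass: 0.2·29 + 0.8·6 = 10.6
Bridge: 0.2·35 + 0.8·1 = 7.8
Loop: 0.2·19 + 0.8·7 = 9.4
Inland: 0.2·15 + 0.8·0 = 3
Highest Hurwicz score = 10.6 → Bypass.

Bypass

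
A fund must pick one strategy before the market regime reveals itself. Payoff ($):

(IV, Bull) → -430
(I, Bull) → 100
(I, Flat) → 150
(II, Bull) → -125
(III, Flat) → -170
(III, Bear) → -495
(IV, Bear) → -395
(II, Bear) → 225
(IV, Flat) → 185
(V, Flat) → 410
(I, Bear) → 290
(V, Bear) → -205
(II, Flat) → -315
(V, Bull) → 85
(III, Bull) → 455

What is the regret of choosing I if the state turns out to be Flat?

Best payoff under Flat is 410.
Regret = 410 − 150 = 260.

260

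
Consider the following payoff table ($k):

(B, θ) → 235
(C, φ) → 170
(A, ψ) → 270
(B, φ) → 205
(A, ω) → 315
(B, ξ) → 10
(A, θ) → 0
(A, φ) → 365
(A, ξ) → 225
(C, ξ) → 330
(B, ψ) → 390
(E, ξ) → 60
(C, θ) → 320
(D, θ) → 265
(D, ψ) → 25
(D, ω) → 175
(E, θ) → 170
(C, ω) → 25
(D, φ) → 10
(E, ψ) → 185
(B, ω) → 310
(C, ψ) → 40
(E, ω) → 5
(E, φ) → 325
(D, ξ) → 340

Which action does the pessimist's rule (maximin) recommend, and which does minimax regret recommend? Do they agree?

Row minima: A=0, B=10, C=25, D=10, E=5
Best worst-case = 25 → C.
Column bests: θ=320, φ=365, ψ=390, ω=315, ξ=340.
A regrets: 320, 0, 120, 0, 115 → max 320
B regrets: 85, 160, 0, 5, 330 → max 330
C regrets: 0, 195, 350, 290, 10 → max 350
D regrets: 55, 355, 365, 140, 0 → max 365
E regrets: 150, 40, 205, 310, 280 → max 310
Smallest max regret = 310 → E.

maximin → C; minimax regret → E (disagree)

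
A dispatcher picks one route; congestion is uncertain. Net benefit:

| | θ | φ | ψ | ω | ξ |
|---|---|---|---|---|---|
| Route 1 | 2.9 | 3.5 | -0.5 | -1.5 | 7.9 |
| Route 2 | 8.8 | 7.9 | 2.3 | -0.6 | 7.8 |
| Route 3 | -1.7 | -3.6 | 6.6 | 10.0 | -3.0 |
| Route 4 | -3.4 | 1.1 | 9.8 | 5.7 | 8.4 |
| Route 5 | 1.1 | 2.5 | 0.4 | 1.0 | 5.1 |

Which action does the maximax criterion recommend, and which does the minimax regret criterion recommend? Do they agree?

Row maxima: Route 1=7.9, Route 2=8.8, Route 3=10.0, Route 4=9.8, Route 5=5.1
Best best-case = 10.0 → Route 3.
Column bests: θ=8.8, φ=7.9, ψ=9.8, ω=10.0, ξ=8.4.
Route 1 regrets: 5.9, 4.4, 10.3, 11.5, 0.5 → max 11.5
Route 2 regrets: 0.0, 0.0, 7.5, 10.6, 0.6 → max 10.6
Route 3 regrets: 10.5, 11.5, 3.2, 0.0, 11.4 → max 11.5
Route 4 regrets: 12.2, 6.8, 0.0, 4.3, 0.0 → max 12.2
Route 5 regrets: 7.7, 5.4, 9.4, 9.0, 3.3 → max 9.4
Smallest max regret = 9.4 → Route 5.

maximax → Route 3; minimax regret → Route 5 (disagree)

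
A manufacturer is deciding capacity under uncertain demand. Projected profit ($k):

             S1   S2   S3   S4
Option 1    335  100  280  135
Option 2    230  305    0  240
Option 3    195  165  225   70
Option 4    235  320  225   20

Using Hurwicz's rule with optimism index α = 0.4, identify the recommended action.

Option 1: 0.4·335 + 0.6·100 = 194
Option 2: 0.4·305 + 0.6·0 = 122
Option 3: 0.4·225 + 0.6·70 = 132
Option 4: 0.4·320 + 0.6·20 = 140
Highest Hurwicz score = 194 → Option 1.

Option 1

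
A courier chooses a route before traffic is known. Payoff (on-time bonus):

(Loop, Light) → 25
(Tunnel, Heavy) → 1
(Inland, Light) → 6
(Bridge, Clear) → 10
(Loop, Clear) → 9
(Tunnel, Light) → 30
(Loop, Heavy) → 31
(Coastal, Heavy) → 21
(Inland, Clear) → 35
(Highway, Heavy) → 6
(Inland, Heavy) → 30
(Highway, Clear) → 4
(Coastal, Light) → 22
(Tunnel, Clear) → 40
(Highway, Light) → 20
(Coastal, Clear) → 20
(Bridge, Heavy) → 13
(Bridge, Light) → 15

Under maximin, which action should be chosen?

Row minima: Inland=6, Loop=9, Bridge=10, Coastal=20, Highway=4, Tunnel=1
Best worst-case = 20 → Coastal.

Coastal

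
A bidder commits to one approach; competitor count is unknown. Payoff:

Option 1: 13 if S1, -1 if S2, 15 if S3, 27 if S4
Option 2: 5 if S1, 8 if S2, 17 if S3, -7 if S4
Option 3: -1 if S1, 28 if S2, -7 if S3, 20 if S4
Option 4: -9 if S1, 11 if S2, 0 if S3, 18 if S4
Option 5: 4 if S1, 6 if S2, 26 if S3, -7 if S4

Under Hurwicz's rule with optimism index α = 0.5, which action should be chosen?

Option 1: 0.5·27 + 0.5·(-1) = 13
Option 2: 0.5·17 + 0.5·(-7) = 5
Option 3: 0.5·28 + 0.5·(-7) = 10.5
Option 4: 0.5·18 + 0.5·(-9) = 4.5
Option 5: 0.5·26 + 0.5·(-7) = 9.5
Highest Hurwicz score = 13 → Option 1.

Option 1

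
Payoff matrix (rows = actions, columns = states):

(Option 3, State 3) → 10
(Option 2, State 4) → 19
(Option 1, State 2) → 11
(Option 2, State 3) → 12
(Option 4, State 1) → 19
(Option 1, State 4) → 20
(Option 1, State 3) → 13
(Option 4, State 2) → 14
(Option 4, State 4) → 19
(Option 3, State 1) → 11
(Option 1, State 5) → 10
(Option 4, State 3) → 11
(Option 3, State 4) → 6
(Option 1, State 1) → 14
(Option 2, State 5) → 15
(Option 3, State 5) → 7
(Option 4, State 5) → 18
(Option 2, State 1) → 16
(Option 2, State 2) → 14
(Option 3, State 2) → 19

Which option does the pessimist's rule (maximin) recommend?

Row minima: Option 1=10, Option 2=12, Option 3=6, Option 4=11
Best worst-case = 12 → Option 2.

Option 2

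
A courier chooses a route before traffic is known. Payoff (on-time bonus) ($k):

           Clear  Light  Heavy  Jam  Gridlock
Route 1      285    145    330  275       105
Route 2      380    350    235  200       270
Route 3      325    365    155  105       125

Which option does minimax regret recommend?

Route 2

Column bests: Clear=380, Light=365, Heavy=330, Jam=275, Gridlock=270.
Route 1 regrets: 95, 220, 0, 0, 165 → max 220
Route 2 regrets: 0, 15, 95, 75, 0 → max 95
Route 3 regrets: 55, 0, 175, 170, 145 → max 175
Smallest max regret = 95 → Route 2.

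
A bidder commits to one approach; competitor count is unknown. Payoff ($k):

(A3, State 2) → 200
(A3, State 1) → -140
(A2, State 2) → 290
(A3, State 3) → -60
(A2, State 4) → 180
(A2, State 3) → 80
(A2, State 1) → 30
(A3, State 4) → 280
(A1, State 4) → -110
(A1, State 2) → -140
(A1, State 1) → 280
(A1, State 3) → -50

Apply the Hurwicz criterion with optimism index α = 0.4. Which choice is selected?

A2

A1: 0.4·280 + 0.6·(-140) = 28
A2: 0.4·290 + 0.6·30 = 134
A3: 0.4·280 + 0.6·(-140) = 28
Highest Hurwicz score = 134 → A2.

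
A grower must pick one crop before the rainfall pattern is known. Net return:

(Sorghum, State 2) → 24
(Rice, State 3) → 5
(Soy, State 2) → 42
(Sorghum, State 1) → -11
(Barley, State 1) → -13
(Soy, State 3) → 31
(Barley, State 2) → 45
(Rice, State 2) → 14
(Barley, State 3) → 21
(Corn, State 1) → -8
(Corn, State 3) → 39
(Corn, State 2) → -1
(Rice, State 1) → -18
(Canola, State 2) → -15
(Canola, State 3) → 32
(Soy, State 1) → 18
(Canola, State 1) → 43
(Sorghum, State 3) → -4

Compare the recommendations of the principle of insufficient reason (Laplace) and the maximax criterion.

laplace → Soy; maximax → Barley (disagree)

Row averages: Soy=91/3, Rice=1/3, Barley=53/3, Canola=20, Sorghum=3, Corn=10
Highest average = 91/3 → Soy.
Row maxima: Soy=42, Rice=14, Barley=45, Canola=43, Sorghum=24, Corn=39
Best best-case = 45 → Barley.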